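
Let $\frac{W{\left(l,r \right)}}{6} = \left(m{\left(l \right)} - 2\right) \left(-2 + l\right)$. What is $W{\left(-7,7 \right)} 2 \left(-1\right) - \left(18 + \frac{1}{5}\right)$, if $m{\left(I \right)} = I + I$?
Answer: $- \frac{8731}{5} \approx -1746.2$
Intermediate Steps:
$m{\left(I \right)} = 2 I$
$W{\left(l,r \right)} = 6 \left(-2 + l\right) \left(-2 + 2 l\right)$ ($W{\left(l,r \right)} = 6 \left(2 l - 2\right) \left(-2 + l\right) = 6 \left(-2 + 2 l\right) \left(-2 + l\right) = 6 \left(-2 + l\right) \left(-2 + 2 l\right)$)
$W{\left(-7,7 \right)} 2 \left(-1\right) - \left(18 + \frac{1}{5}\right) = \left(24 - -252 + 12 \left(-7\right)^{2}\right) 2 \left(-1\right) - \left(18 + \frac{1}{5}\right) = \left(24 + 252 + 12 \cdot 49\right) \left(-2\right) - \left(18 + \frac{1}{5}\right) = \left(24 + 252 + 588\right) \left(-2\right) - \frac{91}{5} = 864 \left(-2\right) - \frac{91}{5} = -1728 - \frac{91}{5} = - \frac{8731}{5}$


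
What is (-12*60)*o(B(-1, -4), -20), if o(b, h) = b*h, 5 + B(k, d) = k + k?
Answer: -100800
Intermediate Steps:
B(k, d) = -5 + 2*k (B(k, d) = -5 + (k + k) = -5 + 2*k)
(-12*60)*o(B(-1, -4), -20) = (-12*60)*((-5 + 2*(-1))*(-20)) = -720*(-5 - 2)*(-20) = -(-5040)*(-20) = -720*140 = -100800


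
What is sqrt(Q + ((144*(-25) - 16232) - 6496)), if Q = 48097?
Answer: sqrt(21769) ≈ 147.54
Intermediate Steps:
sqrt(Q + ((144*(-25) - 16232) - 6496)) = sqrt(48097 + ((144*(-25) - 16232) - 6496)) = sqrt(48097 + ((-3600 - 16232) - 6496)) = sqrt(48097 + (-19832 - 6496)) = sqrt(48097 - 26328) = sqrt(21769)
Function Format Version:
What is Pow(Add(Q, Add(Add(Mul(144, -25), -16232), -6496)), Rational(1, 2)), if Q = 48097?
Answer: Pow(21769, Rational(1, 2)) ≈ 147.54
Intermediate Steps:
Pow(Add(Q, Add(Add(Mul(144, -25), -16232), -6496)), Rational(1, 2)) = Pow(Add(48097, Add(Add(Mul(144, -25), -16232), -6496)), Rational(1, 2)) = Pow(Add(48097, Add(Add(-3600, -16232), -6496)), Rational(1, 2)) = Pow(Add(48097, Add(-19832, -6496)), Rational(1, 2)) = Pow(Add(48097, -26328), Rational(1, 2)) = Pow(21769, Rational(1, 2))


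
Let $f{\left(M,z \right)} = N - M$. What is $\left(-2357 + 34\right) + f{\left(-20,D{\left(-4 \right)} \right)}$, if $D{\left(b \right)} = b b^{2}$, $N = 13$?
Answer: $-2290$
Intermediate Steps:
$D{\left(b \right)} = b^{3}$
$f{\left(M,z \right)} = 13 - M$
$\left(-2357 + 34\right) + f{\left(-20,D{\left(-4 \right)} \right)} = \left(-2357 + 34\right) + \left(13 - -20\right) = -2323 + \left(13 + 20\right) = -2323 + 33 = -2290$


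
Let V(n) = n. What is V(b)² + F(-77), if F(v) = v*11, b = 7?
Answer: -798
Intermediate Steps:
F(v) = 11*v
V(b)² + F(-77) = 7² + 11*(-77) = 49 - 847 = -798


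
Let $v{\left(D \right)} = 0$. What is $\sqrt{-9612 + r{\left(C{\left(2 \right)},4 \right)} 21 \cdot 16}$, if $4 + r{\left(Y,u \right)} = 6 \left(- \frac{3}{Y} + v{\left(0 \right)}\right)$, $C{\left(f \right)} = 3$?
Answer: $2 i \sqrt{3243} \approx 113.89 i$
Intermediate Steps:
$r{\left(Y,u \right)} = -4 - \frac{18}{Y}$ ($r{\left(Y,u \right)} = -4 + 6 \left(- \frac{3}{Y} + 0\right) = -4 + 6 \left(- \frac{3}{Y}\right) = -4 - \frac{18}{Y}$)
$\sqrt{-9612 + r{\left(C{\left(2 \right)},4 \right)} 21 \cdot 16} = \sqrt{-9612 + \left(-4 - \frac{18}{3}\right) 21 \cdot 16} = \sqrt{-9612 + \left(-4 - 6\right) 21 \cdot 16} = \sqrt{-9612 + \left(-10\right) 21 \cdot 16} = \sqrt{-9612 - 3360} = \sqrt{-12972} = 2 i \sqrt{3243}$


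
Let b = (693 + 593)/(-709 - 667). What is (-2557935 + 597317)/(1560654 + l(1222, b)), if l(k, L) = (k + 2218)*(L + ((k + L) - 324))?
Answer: -980309/2321672 ≈ -0.42224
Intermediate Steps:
b = -643/688 (b = 1286/(-1376) = 1286*(-1/1376) = -643/688 ≈ -0.93459)
l(k, L) = (2218 + k)*(-324 + k + 2*L) (l(k, L) = (2218 + k)*(L + ((L + k) - 324)) = (2218 + k)*(L + (-324 + L + k)) = (2218 + k)*(-324 + k + 2*L))
(-2557935 + 597317)/(1560654 + l(1222, b)) = (-2557935 + 597317)/(1560654 + (-718632 + 1222**2 + 1894*1222 + 4436*(-643/688) + 2*(-643/688)*1222)) = -1960618/(1560654 + (-718632 + 1493284 + 2314468 - 713087/172 - 392873/172)) = -1960618/(1560654 + 3082690) = -1960618/4643344 = -1960618*1/4643344 = -980309/2321672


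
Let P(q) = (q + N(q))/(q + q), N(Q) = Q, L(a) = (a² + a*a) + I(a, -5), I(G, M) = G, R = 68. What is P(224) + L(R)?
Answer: 9317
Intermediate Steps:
L(a) = a + 2*a² (L(a) = (a² + a*a) + a = (a² + a²) + a = 2*a² + a = a + 2*a²)
P(q) = 1 (P(q) = (q + q)/(q + q) = (2*q)/((2*q)) = (2*q)*(1/(2*q)) = 1)
P(224) + L(R) = 1 + 68*(1 + 2*68) = 1 + 68*(1 + 136) = 1 + 68*137 = 1 + 9316 = 9317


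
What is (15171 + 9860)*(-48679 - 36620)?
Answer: -2135119269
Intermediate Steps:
(15171 + 9860)*(-48679 - 36620) = 25031*(-85299) = -2135119269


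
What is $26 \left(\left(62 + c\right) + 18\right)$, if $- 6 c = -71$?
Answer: $\frac{7163}{3} \approx 2387.7$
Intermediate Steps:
$c = \frac{71}{6}$ ($c = \left(- \frac{1}{6}\right) \left(-71\right) = \frac{71}{6} \approx 11.833$)
$26 \left(\left(62 + c\right) + 18\right) = 26 \left(\left(62 + \frac{71}{6}\right) + 18\right) = 26 \left(\frac{443}{6} + 18\right) = 26 \cdot \frac{551}{6} = \frac{7163}{3}$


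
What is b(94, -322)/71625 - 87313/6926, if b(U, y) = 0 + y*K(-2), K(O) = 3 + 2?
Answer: -1252988897/99214950 ≈ -12.629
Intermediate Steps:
K(O) = 5
b(U, y) = 5*y (b(U, y) = 0 + y*5 = 0 + 5*y = 5*y)
b(94, -322)/71625 - 87313/6926 = (5*(-322))/71625 - 87313/6926 = -1610*1/71625 - 87313*1/6926 = -322/14325 - 87313/6926 = -1252988897/99214950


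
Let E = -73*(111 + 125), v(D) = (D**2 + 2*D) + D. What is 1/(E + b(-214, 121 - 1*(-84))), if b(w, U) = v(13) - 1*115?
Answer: -1/17135 ≈ -5.8360e-5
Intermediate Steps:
v(D) = D**2 + 3*D
b(w, U) = 93 (b(w, U) = 13*(3 + 13) - 1*115 = 13*16 - 115 = 208 - 115 = 93)
E = -17228 (E = -73*236 = -17228)
1/(E + b(-214, 121 - 1*(-84))) = 1/(-17228 + 93) = 1/(-17135) = -1/17135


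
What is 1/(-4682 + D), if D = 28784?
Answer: 1/24102 ≈ 4.1490e-5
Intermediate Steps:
1/(-4682 + D) = 1/(-4682 + 28784) = 1/24102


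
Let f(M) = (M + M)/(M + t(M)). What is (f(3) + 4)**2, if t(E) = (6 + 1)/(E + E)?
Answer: 18496/625 ≈ 29.594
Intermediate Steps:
t(E) = 7/(2*E) (t(E) = 7/((2*E)) = 7*(1/(2*E)) = 7/(2*E))
f(M) = 2*M/(M + 7/(2*M)) (f(M) = (M + M)/(M + 7/(2*M)) = (2*M)/(M + 7/(2*M)) = 2*M/(M + 7/(2*M)))
(f(3) + 4)**2 = (4*3**2/(7 + 2*3**2) + 4)**2 = (4*9/(7 + 2*9) + 4)**2 = (4*9/(7 + 18) + 4)**2 = (4*9/25 + 4)**2 = (4*9*(1/25) + 4)**2 = (36/25 + 4)**2 = (136/25)**2 = 18496/625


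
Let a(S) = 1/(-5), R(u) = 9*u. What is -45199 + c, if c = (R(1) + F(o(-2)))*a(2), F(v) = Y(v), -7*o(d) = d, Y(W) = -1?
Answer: -226003/5 ≈ -45201.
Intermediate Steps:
a(S) = -⅕
o(d) = -d/7
F(v) = -1
c = -8/5 (c = (9*1 - 1)*(-⅕) = (9 - 1)*(-⅕) = 8*(-⅕) = -8/5 ≈ -1.6000)
-45199 + c = -45199 - 8/5 = -226003/5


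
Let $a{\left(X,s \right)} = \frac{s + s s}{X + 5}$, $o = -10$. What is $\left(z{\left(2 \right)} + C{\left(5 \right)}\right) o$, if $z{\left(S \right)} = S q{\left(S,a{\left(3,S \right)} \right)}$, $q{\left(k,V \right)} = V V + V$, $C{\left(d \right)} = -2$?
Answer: $- \frac{25}{4} \approx -6.25$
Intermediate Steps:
$a{\left(X,s \right)} = \frac{s + s^{2}}{5 + X}$
$q{\left(k,V \right)} = V + V^{2}$ ($q{\left(k,V \right)} = V^{2} + V = V + V^{2}$)
$z{\left(S \right)} = \frac{S^{2} \left(1 + S\right) \left(1 + \frac{S \left(1 + S\right)}{8}\right)}{8}$ ($z{\left(S \right)} = S \frac{S \left(1 + S\right)}{5 + 3} \left(1 + \frac{S \left(1 + S\right)}{5 + 3}\right) = S \frac{S \left(1 + S\right)}{8} \left(1 + \frac{S \left(1 + S\right)}{8}\right) = S \frac{S \left(1 + S\right) \left(1 + \frac{S \left(1 + S\right)}{8}\right)}{8} = \frac{S^{2} \left(1 + S\right) \left(1 + \frac{S \left(1 + S\right)}{8}\right)}{8}$)
$\left(z{\left(2 \right)} + C{\left(5 \right)}\right) o = \left(\frac{2^{2} \left(1 + 2\right) \left(8 + 2 \left(1 + 2\right)\right)}{64} - 2\right) \left(-10\right) = \left(\frac{1}{64} \cdot 4 \cdot 3 \left(8 + 2 \cdot 3\right) - 2\right) \left(-10\right) = \left(\frac{1}{64} \cdot 4 \cdot 3 \left(8 + 6\right) - 2\right) \left(-10\right) = \left(\frac{1}{64} \cdot 4 \cdot 3 \cdot 14 - 2\right) \left(-10\right) = \left(\frac{21}{8} - 2\right) \left(-10\right) = \frac{5}{8} \left(-10\right) = - \frac{25}{4}$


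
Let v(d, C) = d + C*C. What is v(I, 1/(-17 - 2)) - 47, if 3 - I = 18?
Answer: -22381/361 ≈ -61.997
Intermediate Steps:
I = -15 (I = 3 - 1*18 = 3 - 18 = -15)
v(d, C) = d + C**2
v(I, 1/(-17 - 2)) - 47 = (-15 + (1/(-17 - 2))**2) - 47 = (-15 + (1/(-19))**2) - 47 = (-15 + (-1/19)**2) - 47 = (-15 + 1/361) - 47 = -5414/361 - 47 = -22381/361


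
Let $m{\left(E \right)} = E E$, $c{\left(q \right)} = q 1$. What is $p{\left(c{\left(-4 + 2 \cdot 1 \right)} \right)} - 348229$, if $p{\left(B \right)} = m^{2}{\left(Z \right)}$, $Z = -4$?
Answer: $-347973$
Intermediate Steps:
$c{\left(q \right)} = q$
$m{\left(E \right)} = E^{2}$
$p{\left(B \right)} = 256$ ($p{\left(B \right)} = \left(\left(-4\right)^{2}\right)^{2} = 16^{2} = 256$)
$p{\left(c{\left(-4 + 2 \cdot 1 \right)} \right)} - 348229 = 256 - 348229 = -347973$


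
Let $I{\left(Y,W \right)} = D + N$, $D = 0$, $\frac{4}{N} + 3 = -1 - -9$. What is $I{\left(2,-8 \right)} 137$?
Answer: $\frac{548}{5} \approx 109.6$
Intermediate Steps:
$N = \frac{4}{5}$ ($N = \frac{4}{-3 - -8} = \frac{4}{-3 + \left(-1 + 9\right)} = \frac{4}{-3 + 8} = \frac{4}{5} \approx 0.8$)
$I{\left(Y,W \right)} = \frac{4}{5}$ ($I{\left(Y,W \right)} = 0 + \frac{4}{5} = \frac{4}{5}$)
$I{\left(2,-8 \right)} 137 = \frac{4}{5} \cdot 137 = \frac{548}{5}$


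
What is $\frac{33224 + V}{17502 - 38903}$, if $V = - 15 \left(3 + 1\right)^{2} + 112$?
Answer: $- \frac{33096}{21401} \approx -1.5465$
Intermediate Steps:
$V = -128$ ($V = - 15 \cdot 4^{2} + 112 = \left(-15\right) 16 + 112 = -240 + 112 = -128$)
$\frac{33224 + V}{17502 - 38903} = \frac{33224 - 128}{17502 - 38903} = \frac{33096}{-21401} = 33096 \left(- \frac{1}{21401}\right) = - \frac{33096}{21401}$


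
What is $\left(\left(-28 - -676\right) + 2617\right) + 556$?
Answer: $3821$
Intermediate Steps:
$\left(\left(-28 - -676\right) + 2617\right) + 556 = \left(\left(-28 + 676\right) + 2617\right) + 556 = \left(648 + 2617\right) + 556 = 3265 + 556 = 3821$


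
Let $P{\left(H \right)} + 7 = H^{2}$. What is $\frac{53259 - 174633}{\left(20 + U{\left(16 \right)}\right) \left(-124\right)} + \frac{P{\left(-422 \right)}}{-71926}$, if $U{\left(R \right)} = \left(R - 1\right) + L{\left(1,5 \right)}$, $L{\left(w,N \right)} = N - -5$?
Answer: $\frac{107448287}{5574265} \approx 19.276$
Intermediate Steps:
$L{\left(w,N \right)} = 5 + N$ ($L{\left(w,N \right)} = N + 5 = 5 + N$)
$U{\left(R \right)} = 9 + R$ ($U{\left(R \right)} = \left(R - 1\right) + \left(5 + 5\right) = \left(-1 + R\right) + 10 = 9 + R$)
$P{\left(H \right)} = -7 + H^{2}$
$\frac{53259 - 174633}{\left(20 + U{\left(16 \right)}\right) \left(-124\right)} + \frac{P{\left(-422 \right)}}{-71926} = \frac{53259 - 174633}{\left(20 + \left(9 + 16\right)\right) \left(-124\right)} + \frac{-7 + \left(-422\right)^{2}}{-71926} = - \frac{121374}{\left(20 + 25\right) \left(-124\right)} + \left(-7 + 178084\right) \left(- \frac{1}{71926}\right) = - \frac{121374}{45 \left(-124\right)} + 178077 \left(- \frac{1}{71926}\right) = - \frac{121374}{-5580} - \frac{178077}{71926} = \left(-121374\right) \left(- \frac{1}{5580}\right) - \frac{178077}{71926} = \frac{6743}{310} - \frac{178077}{71926} = \frac{107448287}{5574265}$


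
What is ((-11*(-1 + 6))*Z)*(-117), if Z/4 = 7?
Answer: 180180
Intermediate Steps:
Z = 28 (Z = 4*7 = 28)
((-11*(-1 + 6))*Z)*(-117) = (-11*(-1 + 6)*28)*(-117) = (-11*5*28)*(-117) = -55*28*(-117) = -1540*(-117) = 180180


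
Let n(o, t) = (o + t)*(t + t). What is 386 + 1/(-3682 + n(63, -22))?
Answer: 2117595/5486 ≈ 386.00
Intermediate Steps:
n(o, t) = 2*t*(o + t) (n(o, t) = (o + t)*(2*t) = 2*t*(o + t))
386 + 1/(-3682 + n(63, -22)) = 386 + 1/(-3682 + 2*(-22)*(63 - 22)) = 386 + 1/(-3682 + 2*(-22)*41) = 386 + 1/(-3682 - 1804) = 386 + 1/(-5486) = 386 - 1/5486 = 2117595/5486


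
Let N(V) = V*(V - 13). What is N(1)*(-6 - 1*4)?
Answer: 120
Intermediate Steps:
N(V) = V*(-13 + V)
N(1)*(-6 - 1*4) = (1*(-13 + 1))*(-6 - 1*4) = (1*(-12))*(-6 - 4) = -12*(-10) = 120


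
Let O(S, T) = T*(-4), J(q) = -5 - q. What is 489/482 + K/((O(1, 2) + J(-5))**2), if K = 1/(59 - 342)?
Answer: 4428143/4364992 ≈ 1.0145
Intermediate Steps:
K = -1/283 (K = 1/(-283) = -1/283 ≈ -0.0035336)
O(S, T) = -4*T
489/482 + K/((O(1, 2) + J(-5))**2) = 489/482 - 1/(283*(-4*2 + (-5 - 1*(-5)))**2) = 489*(1/482) - 1/(283*(-8 + (-5 + 5))**2) = 489/482 - 1/(283*(-8 + 0)**2) = 489/482 - 1/(283*((-8)**2)) = 489/482 - 1/283/64 = 489/482 - 1/283*1/64 = 489/482 - 1/18112 = 4428143/4364992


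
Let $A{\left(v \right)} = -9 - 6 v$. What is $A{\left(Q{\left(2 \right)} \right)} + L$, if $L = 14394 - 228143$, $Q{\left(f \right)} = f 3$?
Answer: $-213794$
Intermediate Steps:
$Q{\left(f \right)} = 3 f$
$L = -213749$
$A{\left(Q{\left(2 \right)} \right)} + L = \left(-9 - 6 \cdot 3 \cdot 2\right) - 213749 = \left(-9 - 36\right) - 213749 = -45 - 213749 = -213794$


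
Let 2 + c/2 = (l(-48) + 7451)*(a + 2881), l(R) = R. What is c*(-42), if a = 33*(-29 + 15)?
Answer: -1504259820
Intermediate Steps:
a = -462 (a = 33*(-14) = -462)
c = 35815710 (c = -4 + 2*((-48 + 7451)*(-462 + 2881)) = -4 + 2*(7403*2419) = -4 + 2*17907857 = -4 + 35815714 = 35815710)
c*(-42) = 35815710*(-42) = -1504259820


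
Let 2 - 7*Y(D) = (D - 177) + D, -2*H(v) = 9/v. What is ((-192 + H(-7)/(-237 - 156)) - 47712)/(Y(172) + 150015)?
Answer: -9761771/30564920 ≈ -0.31938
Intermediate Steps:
H(v) = -9/(2*v)
Y(D) = 179/7 - 2*D/7 (Y(D) = 2/7 - ((D - 177) + D)/7 = 2/7 - ((-177 + D) + D)/7 = 2/7 - (-177 + 2*D)/7 = 2/7 + (177/7 - 2*D/7) = 179/7 - 2*D/7)
((-192 + H(-7)/(-237 - 156)) - 47712)/(Y(172) + 150015) = ((-192 + (-9/2/(-7))/(-237 - 156)) - 47712)/((179/7 - 2/7*172) + 150015) = ((-192 - 9/2*(-1/7)/(-393)) - 47712)/((179/7 - 344/7) + 150015) = ((-192 + (9/14)*(-1/393)) - 47712)/(-165/7 + 150015) = ((-192 - 3/1834) - 47712)/(1049940/7) = (-352131/1834 - 47712)*(7/1049940) = -87855939/1834*7/1049940 = -9761771/30564920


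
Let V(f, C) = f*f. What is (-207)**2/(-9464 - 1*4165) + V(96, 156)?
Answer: 41854005/4543 ≈ 9212.9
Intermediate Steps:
V(f, C) = f**2
(-207)**2/(-9464 - 1*4165) + V(96, 156) = (-207)**2/(-9464 - 1*4165) + 96**2 = 42849/(-9464 - 4165) + 9216 = 42849/(-13629) + 9216 = 42849*(-1/13629) + 9216 = -14283/4543 + 9216 = 41854005/4543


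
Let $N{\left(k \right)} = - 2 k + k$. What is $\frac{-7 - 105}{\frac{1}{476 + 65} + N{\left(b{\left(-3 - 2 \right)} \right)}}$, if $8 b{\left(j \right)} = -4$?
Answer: $- \frac{121184}{543} \approx -223.18$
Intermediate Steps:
$b{\left(j \right)} = - \frac{1}{2}$ ($b{\left(j \right)} = \frac{1}{8} \left(-4\right) = - \frac{1}{2}$)
$N{\left(k \right)} = - k$
$\frac{-7 - 105}{\frac{1}{476 + 65} + N{\left(b{\left(-3 - 2 \right)} \right)}} = \frac{-7 - 105}{\frac{1}{476 + 65} - - \frac{1}{2}} = - \frac{112}{\frac{1}{541} + \frac{1}{2}} = - \frac{112}{\frac{543}{1082}} = \left(-112\right) \frac{1082}{543} = - \frac{121184}{543}$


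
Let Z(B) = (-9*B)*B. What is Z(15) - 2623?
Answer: -4648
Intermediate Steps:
Z(B) = -9*B²
Z(15) - 2623 = -9*15² - 2623 = -9*225 - 2623 = -2025 - 2623 = -4648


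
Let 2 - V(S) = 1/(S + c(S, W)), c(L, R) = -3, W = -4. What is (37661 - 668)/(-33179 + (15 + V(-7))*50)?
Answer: -36993/32324 ≈ -1.1444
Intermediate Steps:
V(S) = 2 - 1/(-3 + S) (V(S) = 2 - 1/(S - 3) = 2 - 1/(-3 + S))
(37661 - 668)/(-33179 + (15 + V(-7))*50) = (37661 - 668)/(-33179 + (15 + (-7 + 2*(-7))/(-3 - 7))*50) = 36993/(-33179 + (15 + (-7 - 14)/(-10))*50) = 36993/(-33179 + (15 - ⅒*(-21))*50) = 36993/(-33179 + (15 + 21/10)*50) = 36993/(-33179 + (171/10)*50) = 36993/(-33179 + 855) = 36993/(-32324) = 36993*(-1/32324) = -36993/32324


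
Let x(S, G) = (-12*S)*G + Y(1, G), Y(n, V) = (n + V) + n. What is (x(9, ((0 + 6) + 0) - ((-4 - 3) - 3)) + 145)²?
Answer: 2449225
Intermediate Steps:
Y(n, V) = V + 2*n (Y(n, V) = (V + n) + n = V + 2*n)
x(S, G) = 2 + G - 12*G*S (x(S, G) = (-12*S)*G + (G + 2*1) = -12*G*S + (G + 2) = -12*G*S + (2 + G) = 2 + G - 12*G*S)
(x(9, ((0 + 6) + 0) - ((-4 - 3) - 3)) + 145)² = ((2 + (((0 + 6) + 0) - ((-4 - 3) - 3)) - 12*(((0 + 6) + 0) - ((-4 - 3) - 3))*9) + 145)² = ((2 + ((6 + 0) - (-7 - 3)) - 12*((6 + 0) - (-7 - 3))*9) + 145)² = ((2 + (6 - 1*(-10)) - 12*(6 - 1*(-10))*9) + 145)² = ((2 + (6 + 10) - 12*(6 + 10)*9) + 145)² = ((2 + 16 - 12*16*9) + 145)² = ((2 + 16 - 1728) + 145)² = (-1710 + 145)² = (-1565)² = 2449225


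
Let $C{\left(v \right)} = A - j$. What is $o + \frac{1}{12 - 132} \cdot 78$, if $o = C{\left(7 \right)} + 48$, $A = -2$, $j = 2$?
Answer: $\frac{867}{20} \approx 43.35$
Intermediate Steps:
$C{\left(v \right)} = -4$ ($C{\left(v \right)} = -2 - 2 = -4$)
$o = 44$ ($o = -4 + 48 = 44$)
$o + \frac{1}{12 - 132} \cdot 78 = 44 + \frac{1}{12 - 132} \cdot 78 = 44 + \frac{1}{-120} \cdot 78 = 44 - \frac{13}{20} = \frac{867}{20}$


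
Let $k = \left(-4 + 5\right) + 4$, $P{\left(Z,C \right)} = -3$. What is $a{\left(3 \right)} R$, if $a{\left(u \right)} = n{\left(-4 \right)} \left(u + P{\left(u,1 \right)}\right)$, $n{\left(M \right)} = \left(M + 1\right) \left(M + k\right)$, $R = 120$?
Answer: $0$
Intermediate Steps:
$k = 5$ ($k = 1 + 4 = 5$)
$n{\left(M \right)} = \left(1 + M\right) \left(5 + M\right)$ ($n{\left(M \right)} = \left(M + 1\right) \left(M + 5\right) = \left(1 + M\right) \left(5 + M\right)$)
$a{\left(u \right)} = 9 - 3 u$ ($a{\left(u \right)} = \left(5 + \left(-4\right)^{2} + 6 \left(-4\right)\right) \left(u - 3\right) = \left(5 + 16 - 24\right) \left(-3 + u\right) = - 3 \left(-3 + u\right) = 9 - 3 u$)
$a{\left(3 \right)} R = \left(9 - 9\right) 120 = 0 \cdot 120 = 0$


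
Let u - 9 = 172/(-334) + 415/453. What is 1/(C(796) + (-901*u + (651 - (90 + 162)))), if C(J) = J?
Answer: -75651/550393661 ≈ -0.00013745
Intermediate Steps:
u = 711206/75651 (u = 9 + (172/(-334) + 415/453) = 9 + (172*(-1/334) + 415*(1/453)) = 9 + (-86/167 + 415/453) = 9 + 30347/75651 = 711206/75651 ≈ 9.4011)
1/(C(796) + (-901*u + (651 - (90 + 162)))) = 1/(796 + (-901*711206/75651 + (651 - (90 + 162)))) = 1/(796 + (-640796606/75651 + (651 - 1*252))) = 1/(796 + (-640796606/75651 + (651 - 252))) = 1/(796 + (-640796606/75651 + 399)) = 1/(796 - 610611857/75651) = 1/(-550393661/75651) = -75651/550393661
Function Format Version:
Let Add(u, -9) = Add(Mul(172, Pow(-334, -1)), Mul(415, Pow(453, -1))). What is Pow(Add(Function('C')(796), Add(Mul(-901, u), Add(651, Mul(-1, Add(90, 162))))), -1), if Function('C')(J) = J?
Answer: Rational(-75651, 550393661) ≈ -0.00013745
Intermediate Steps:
u = Rational(711206, 75651) (u = Add(9, Add(Mul(172, Pow(-334, -1)), Mul(415, Pow(453, -1)))) = Add(9, Add(Mul(172, Rational(-1, 334)), Mul(415, Rational(1, 453)))) = Add(9, Add(Rational(-86, 167), Rational(415, 453))) = Add(9, Rational(30347, 75651)) = Rational(711206, 75651) ≈ 9.4011)
Pow(Add(Function('C')(796), Add(Mul(-901, u), Add(651, Mul(-1, Add(90, 162))))), -1) = Pow(Add(796, Add(Mul(-901, Rational(711206, 75651)), Add(651, Mul(-1, Add(90, 162))))), -1) = Pow(Add(796, Add(Rational(-640796606, 75651), Add(651, Mul(-1, 252)))), -1) = Pow(Add(796, Add(Rational(-640796606, 75651), Add(651, -252))), -1) = Pow(Add(796, Add(Rational(-640796606, 75651), 399)), -1) = Pow(Add(796, Rational(-610611857, 75651)), -1) = Pow(Rational(-550393661, 75651), -1) = Rational(-75651, 550393661)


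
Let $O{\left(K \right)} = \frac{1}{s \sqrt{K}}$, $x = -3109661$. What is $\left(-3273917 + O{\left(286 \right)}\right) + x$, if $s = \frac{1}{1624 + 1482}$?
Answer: $-6383578 + \frac{1553 \sqrt{286}}{143} \approx -6.3834 \cdot 10^{6}$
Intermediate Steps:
$s = \frac{1}{3106} \approx 0.00032196$
$O{\left(K \right)} = \frac{3106}{\sqrt{K}}$ ($O{\left(K \right)} = \frac{1}{\frac{1}{3106} \sqrt{K}} = \frac{3106}{\sqrt{K}}$)
$\left(-3273917 + O{\left(286 \right)}\right) + x = \left(-3273917 + \frac{3106}{\sqrt{286}}\right) - 3109661 = \left(-3273917 + 3106 \frac{\sqrt{286}}{286}\right) - 3109661 = \left(-3273917 + \frac{1553 \sqrt{286}}{143}\right) - 3109661 = -6383578 + \frac{1553 \sqrt{286}}{143}$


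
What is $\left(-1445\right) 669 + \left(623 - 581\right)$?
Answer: $-966663$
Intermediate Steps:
$\left(-1445\right) 669 + \left(623 - 581\right) = -966705 + 42 = -966663$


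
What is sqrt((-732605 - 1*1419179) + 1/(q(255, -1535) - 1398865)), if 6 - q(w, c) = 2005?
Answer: I*sqrt(263918990134521858)/350216 ≈ 1466.9*I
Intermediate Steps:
q(w, c) = -1999 (q(w, c) = 6 - 1*2005 = 6 - 2005 = -1999)
sqrt((-732605 - 1*1419179) + 1/(q(255, -1535) - 1398865)) = sqrt((-732605 - 1*1419179) + 1/(-1999 - 1398865)) = sqrt((-732605 - 1419179) + 1/(-1400864)) = sqrt(-2151784 - 1/1400864) = sqrt(-3014356741377/1400864) = I*sqrt(263918990134521858)/350216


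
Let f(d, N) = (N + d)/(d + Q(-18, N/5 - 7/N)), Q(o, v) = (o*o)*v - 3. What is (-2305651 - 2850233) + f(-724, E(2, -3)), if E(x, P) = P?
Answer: -4263912433/827 ≈ -5.1559e+6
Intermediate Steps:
Q(o, v) = -3 + v*o² (Q(o, v) = o²*v - 3 = v*o² - 3 = -3 + v*o²)
f(d, N) = (N + d)/(-3 + d - 2268/N + 324*N/5) (f(d, N) = (N + d)/(d + (-3 + (N/5 - 7/N)*(-18)²)) = (N + d)/(d + (-3 + (N*(⅕) - 7/N)*324)) = (N + d)/(d + (-3 + (N/5 - 7/N)*324)) = (N + d)/(d + (-3 + (-7/N + N/5)*324)) = (N + d)/(d + (-3 + (-2268/N + 324*N/5))) = (N + d)/(d + (-3 - 2268/N + 324*N/5)) = (N + d)/(-3 + d - 2268/N + 324*N/5))
(-2305651 - 2850233) + f(-724, E(2, -3)) = (-2305651 - 2850233) + 5*(-3)*(-3 - 724)/(-11340 - 15*(-3) + 324*(-3)² + 5*(-3)*(-724)) = -5155884 + 5*(-3)*(-727)/(-11340 + 45 + 324*9 + 10860) = -5155884 + 5*(-3)*(-727)/(-11340 + 45 + 2916 + 10860) = -5155884 + 5*(-3)*(-727)/2481 = -5155884 + 5*(-3)*(1/2481)*(-727) = -5155884 + 3635/827 = -4263912433/827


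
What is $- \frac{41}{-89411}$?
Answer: $\frac{41}{89411} \approx 0.00045856$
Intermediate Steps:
$- \frac{41}{-89411} = \left(-41\right) \left(- \frac{1}{89411}\right) = \frac{41}{89411}$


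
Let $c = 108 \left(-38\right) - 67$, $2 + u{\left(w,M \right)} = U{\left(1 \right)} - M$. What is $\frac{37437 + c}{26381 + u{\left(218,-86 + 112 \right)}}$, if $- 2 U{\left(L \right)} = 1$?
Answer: $\frac{66532}{52705} \approx 1.2623$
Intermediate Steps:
$U{\left(L \right)} = - \frac{1}{2}$ ($U{\left(L \right)} = \left(- \frac{1}{2}\right) 1 = - \frac{1}{2}$)
$u{\left(w,M \right)} = - \frac{5}{2} - M$ ($u{\left(w,M \right)} = -2 - \left(\frac{1}{2} + M\right) = - \frac{5}{2} - M$)
$c = -4171$ ($c = -4104 - 67 = -4171$)
$\frac{37437 + c}{26381 + u{\left(218,-86 + 112 \right)}} = \frac{37437 - 4171}{26381 - \frac{57}{2}} = \frac{33266}{26381 - \frac{57}{2}} = \frac{33266}{\frac{52705}{2}} = 33266 \cdot \frac{2}{52705} = \frac{66532}{52705}$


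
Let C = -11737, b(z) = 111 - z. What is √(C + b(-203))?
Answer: I*√11423 ≈ 106.88*I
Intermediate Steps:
√(C + b(-203)) = √(-11737 + (111 - 1*(-203))) = √(-11737 + (111 + 203)) = √(-11737 + 314) = √(-11423) = I*√11423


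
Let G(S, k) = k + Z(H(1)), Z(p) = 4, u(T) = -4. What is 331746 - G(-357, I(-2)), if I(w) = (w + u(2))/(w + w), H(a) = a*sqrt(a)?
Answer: 663481/2 ≈ 3.3174e+5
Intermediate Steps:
H(a) = a**(3/2)
I(w) = (-4 + w)/(2*w) (I(w) = (w - 4)/(w + w) = (-4 + w)/((2*w)) = (-4 + w)*(1/(2*w)) = (-4 + w)/(2*w))
G(S, k) = 4 + k (G(S, k) = k + 4 = 4 + k)
331746 - G(-357, I(-2)) = 331746 - (4 + (1/2)*(-4 - 2)/(-2)) = 331746 - (4 + (1/2)*(-1/2)*(-6)) = 331746 - (4 + 3/2) = 331746 - 1*11/2 = 331746 - 11/2 = 663481/2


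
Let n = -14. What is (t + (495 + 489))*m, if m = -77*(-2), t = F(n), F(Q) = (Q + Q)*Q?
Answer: 211904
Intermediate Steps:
F(Q) = 2*Q² (F(Q) = (2*Q)*Q = 2*Q²)
t = 392 (t = 2*(-14)² = 2*196 = 392)
m = 154
(t + (495 + 489))*m = (392 + (495 + 489))*154 = (392 + 984)*154 = 1376*154 = 211904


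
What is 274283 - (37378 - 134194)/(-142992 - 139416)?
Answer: 3227484027/11767 ≈ 2.7428e+5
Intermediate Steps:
274283 - (37378 - 134194)/(-142992 - 139416) = 274283 - (-96816)/(-282408) = 274283 - (-96816)*(-1)/282408 = 274283 - 1*4034/11767 = 274283 - 4034/11767 = 3227484027/11767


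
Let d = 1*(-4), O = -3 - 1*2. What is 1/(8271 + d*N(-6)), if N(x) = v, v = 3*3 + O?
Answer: 1/8255 ≈ 0.00012114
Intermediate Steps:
O = -5 (O = -3 - 2 = -5)
v = 4 (v = 3*3 - 5 = 9 - 5 = 4)
d = -4
N(x) = 4
1/(8271 + d*N(-6)) = 1/(8271 - 4*4) = 1/(8271 - 16) = 1/8255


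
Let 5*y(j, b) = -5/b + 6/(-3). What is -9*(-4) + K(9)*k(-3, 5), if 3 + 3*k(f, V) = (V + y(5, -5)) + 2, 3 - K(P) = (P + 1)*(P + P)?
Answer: -941/5 ≈ -188.20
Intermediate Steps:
y(j, b) = -⅖ - 1/b (y(j, b) = (-5/b + 6/(-3))/5 = (-5/b + 6*(-⅓))/5 = (-5/b - 2)/5 = (-2 - 5/b)/5 = -⅖ - 1/b)
K(P) = 3 - 2*P*(1 + P) (K(P) = 3 - (P + 1)*(P + P) = 3 - (1 + P)*2*P = 3 - 2*P*(1 + P))
k(f, V) = -⅖ + V/3 (k(f, V) = -1 + ((V + (-⅖ - 1/(-5))) + 2)/3 = -1 + ((V + (-⅖ - 1*(-⅕))) + 2)/3 = -1 + ((V + (-⅖ + ⅕)) + 2)/3 = -1 + ((V - ⅕) + 2)/3 = -1 + ((-⅕ + V) + 2)/3 = -1 + (9/5 + V)/3 = -1 + (⅗ + V/3) = -⅖ + V/3)
-9*(-4) + K(9)*k(-3, 5) = -9*(-4) + (3 - 2*9 - 2*9²)*(-⅖ + (⅓)*5) = 36 + (3 - 18 - 2*81)*(-⅖ + 5/3) = 36 + (3 - 18 - 162)*(19/15) = 36 - 177*19/15 = 36 - 1121/5 = -941/5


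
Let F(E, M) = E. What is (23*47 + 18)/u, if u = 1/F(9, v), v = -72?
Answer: 9891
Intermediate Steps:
u = 1/9 ≈ 0.11111
(23*47 + 18)/u = (23*47 + 18)/(1/9) = (1081 + 18)*9 = 1099*9 = 9891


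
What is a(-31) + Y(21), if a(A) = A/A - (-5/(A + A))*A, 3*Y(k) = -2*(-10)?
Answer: 61/6 ≈ 10.167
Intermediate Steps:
Y(k) = 20/3 (Y(k) = (-2*(-10))/3 = (⅓)*20 = 20/3)
a(A) = 7/2 (a(A) = 1 - (-5*1/(2*A))*A = 1 - (-5/(2*A))*A = 1 - 1*(-5/2) = 1 + 5/2 = 7/2)
a(-31) + Y(21) = 7/2 + 20/3 = 61/6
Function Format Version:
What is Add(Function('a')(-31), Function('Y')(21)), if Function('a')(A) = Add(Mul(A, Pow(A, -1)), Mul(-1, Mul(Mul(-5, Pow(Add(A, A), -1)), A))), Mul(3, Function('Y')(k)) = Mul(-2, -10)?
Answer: Rational(61, 6) ≈ 10.167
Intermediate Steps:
Function('Y')(k) = Rational(20, 3) (Function('Y')(k) = Mul(Rational(1, 3), Mul(-2, -10)) = Mul(Rational(1, 3), 20) = Rational(20, 3))
Function('a')(A) = Rational(7, 2) (Function('a')(A) = Add(1, Mul(-1, Mul(Mul(-5, Pow(Mul(2, A), -1)), A))) = Add(1, Mul(-1, Mul(Mul(-5, Mul(Rational(1, 2), Pow(A, -1))), A))) = Add(1, Mul(-1, Mul(Mul(Rational(-5, 2), Pow(A, -1)), A))) = Add(1, Mul(-1, Rational(-5, 2))) = Add(1, Rational(5, 2)) = Rational(7, 2))
Add(Function('a')(-31), Function('Y')(21)) = Add(Rational(7, 2), Rational(20, 3)) = Rational(61, 6)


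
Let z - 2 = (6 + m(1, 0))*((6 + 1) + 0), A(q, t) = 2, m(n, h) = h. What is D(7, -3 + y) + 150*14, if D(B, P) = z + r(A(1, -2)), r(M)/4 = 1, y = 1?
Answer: 2148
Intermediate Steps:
r(M) = 4 (r(M) = 4*1 = 4)
z = 44 (z = 2 + (6 + 0)*((6 + 1) + 0) = 2 + 6*(7 + 0) = 2 + 6*7 = 2 + 42 = 44)
D(B, P) = 48 (D(B, P) = 44 + 4 = 48)
D(7, -3 + y) + 150*14 = 48 + 150*14 = 48 + 2100 = 2148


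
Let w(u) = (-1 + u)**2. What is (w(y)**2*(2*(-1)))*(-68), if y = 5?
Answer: 34816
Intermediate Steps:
(w(y)**2*(2*(-1)))*(-68) = (((-1 + 5)**2)**2*(2*(-1)))*(-68) = ((4**2)**2*(-2))*(-68) = (16**2*(-2))*(-68) = (256*(-2))*(-68) = -512*(-68) = 34816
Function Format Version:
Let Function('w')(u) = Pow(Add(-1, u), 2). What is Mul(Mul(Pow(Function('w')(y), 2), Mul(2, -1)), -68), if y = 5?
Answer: 34816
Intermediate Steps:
Mul(Mul(Pow(Function('w')(y), 2), Mul(2, -1)), -68) = Mul(Mul(Pow(Pow(Add(-1, 5), 2), 2), Mul(2, -1)), -68) = Mul(Mul(Pow(Pow(4, 2), 2), -2), -68) = Mul(Mul(Pow(16, 2), -2), -68) = Mul(Mul(256, -2), -68) = Mul(-512, -68) = 34816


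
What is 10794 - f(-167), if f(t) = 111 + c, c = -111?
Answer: 10794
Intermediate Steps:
f(t) = 0 (f(t) = 111 - 111 = 0)
10794 - f(-167) = 10794 - 1*0 = 10794 + 0 = 10794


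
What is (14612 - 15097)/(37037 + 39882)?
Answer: -485/76919 ≈ -0.0063053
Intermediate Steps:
(14612 - 15097)/(37037 + 39882) = -485/76919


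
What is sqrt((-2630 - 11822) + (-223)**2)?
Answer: sqrt(35277) ≈ 187.82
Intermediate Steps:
sqrt((-2630 - 11822) + (-223)**2) = sqrt(-14452 + 49729) = sqrt(35277)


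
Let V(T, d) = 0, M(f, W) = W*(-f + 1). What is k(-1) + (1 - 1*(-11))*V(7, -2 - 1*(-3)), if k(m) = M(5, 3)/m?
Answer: 12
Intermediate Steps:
M(f, W) = W*(1 - f)
k(m) = -12/m (k(m) = (3*(1 - 1*5))/m = (3*(1 - 5))/m = (3*(-4))/m = -12/m)
k(-1) + (1 - 1*(-11))*V(7, -2 - 1*(-3)) = -12/(-1) + (1 - 1*(-11))*0 = -12*(-1) + (1 + 11)*0 = 12 + 12*0 = 12 + 0 = 12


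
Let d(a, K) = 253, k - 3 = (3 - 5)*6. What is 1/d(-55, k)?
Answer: 1/253 ≈ 0.0039526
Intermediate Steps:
k = -9 (k = 3 + (3 - 5)*6 = 3 - 2*6 = 3 - 12 = -9)
1/d(-55, k) = 1/253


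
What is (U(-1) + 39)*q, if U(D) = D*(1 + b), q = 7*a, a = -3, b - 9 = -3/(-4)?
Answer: -2373/4 ≈ -593.25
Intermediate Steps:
b = 39/4 (b = 9 - 3/(-4) = 9 - 3*(-¼) = 9 + ¾ = 39/4 ≈ 9.7500)
q = -21 (q = 7*(-3) = -21)
U(D) = 43*D/4 (U(D) = D*(1 + 39/4) = D*(43/4) = 43*D/4)
(U(-1) + 39)*q = ((43/4)*(-1) + 39)*(-21) = (-43/4 + 39)*(-21) = (113/4)*(-21) = -2373/4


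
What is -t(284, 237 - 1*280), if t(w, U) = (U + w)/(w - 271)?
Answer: -241/13 ≈ -18.538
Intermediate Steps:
t(w, U) = (U + w)/(-271 + w)
-t(284, 237 - 1*280) = -((237 - 1*280) + 284)/(-271 + 284) = -((237 - 280) + 284)/13 = -(-43 + 284)/13 = -241/13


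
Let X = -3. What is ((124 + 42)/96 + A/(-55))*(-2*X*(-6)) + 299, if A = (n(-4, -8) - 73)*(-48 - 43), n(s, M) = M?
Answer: 1113509/220 ≈ 5061.4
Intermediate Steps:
A = 7371 (A = (-8 - 73)*(-48 - 43) = -81*(-91) = 7371)
((124 + 42)/96 + A/(-55))*(-2*X*(-6)) + 299 = ((124 + 42)/96 + 7371/(-55))*(-2*(-3)*(-6)) + 299 = (166*(1/96) + 7371*(-1/55))*(6*(-6)) + 299 = (83/48 - 7371/55)*(-36) + 299 = -349243/2640*(-36) + 299 = 1047729/220 + 299 = 1113509/220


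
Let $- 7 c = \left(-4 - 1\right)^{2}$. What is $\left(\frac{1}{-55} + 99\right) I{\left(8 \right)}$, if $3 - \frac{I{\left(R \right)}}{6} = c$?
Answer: $\frac{1502544}{385} \approx 3902.7$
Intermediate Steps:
$c = - \frac{25}{7}$ ($c = - \frac{\left(-4 - 1\right)^{2}}{7} = - \frac{\left(-5\right)^{2}}{7} = \left(- \frac{1}{7}\right) 25 = - \frac{25}{7} \approx -3.5714$)
$I{\left(R \right)} = \frac{276}{7}$ ($I{\left(R \right)} = 18 - - \frac{150}{7} = 18 + \frac{150}{7} = \frac{276}{7}$)
$\left(\frac{1}{-55} + 99\right) I{\left(8 \right)} = \left(\frac{1}{-55} + 99\right) \frac{276}{7} = \left(- \frac{1}{55} + 99\right) \frac{276}{7} = \frac{5444}{55} \cdot \frac{276}{7} = \frac{1502544}{385}$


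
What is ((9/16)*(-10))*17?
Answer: -765/8 ≈ -95.625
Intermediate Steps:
((9/16)*(-10))*17 = -45/8*17 = -765/8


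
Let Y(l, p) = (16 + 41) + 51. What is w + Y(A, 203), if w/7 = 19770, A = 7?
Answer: 138498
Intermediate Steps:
w = 138390 (w = 7*19770 = 138390)
Y(l, p) = 108 (Y(l, p) = 57 + 51 = 108)
w + Y(A, 203) = 138390 + 108 = 138498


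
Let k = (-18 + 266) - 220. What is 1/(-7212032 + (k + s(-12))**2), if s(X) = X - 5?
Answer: -1/7211911 ≈ -1.3866e-7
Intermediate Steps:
s(X) = -5 + X
k = 28 (k = 248 - 220 = 28)
1/(-7212032 + (k + s(-12))**2) = 1/(-7212032 + (28 + (-5 - 12))**2) = 1/(-7212032 + (28 - 17)**2) = 1/(-7212032 + 11**2) = 1/(-7212032 + 121) = 1/(-7211911) = -1/7211911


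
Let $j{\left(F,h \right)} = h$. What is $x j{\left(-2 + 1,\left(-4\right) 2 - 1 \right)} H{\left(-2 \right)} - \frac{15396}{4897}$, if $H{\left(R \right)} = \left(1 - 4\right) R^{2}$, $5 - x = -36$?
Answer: $\frac{21668520}{4897} \approx 4424.9$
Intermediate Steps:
$x = 41$ ($x = 5 - -36 = 5 + 36 = 41$)
$H{\left(R \right)} = - 3 R^{2}$ ($H{\left(R \right)} = \left(1 - 4\right) R^{2} = - 3 R^{2}$)
$x j{\left(-2 + 1,\left(-4\right) 2 - 1 \right)} H{\left(-2 \right)} - \frac{15396}{4897} = 41 \left(\left(-4\right) 2 - 1\right) \left(- 3 \left(-2\right)^{2}\right) - \frac{15396}{4897} = 41 \left(-8 - 1\right) \left(\left(-3\right) 4\right) - \frac{15396}{4897} = 41 \left(-9\right) \left(-12\right) - \frac{15396}{4897} = \left(-369\right) \left(-12\right) - \frac{15396}{4897} = 4428 - \frac{15396}{4897} = \frac{21668520}{4897}$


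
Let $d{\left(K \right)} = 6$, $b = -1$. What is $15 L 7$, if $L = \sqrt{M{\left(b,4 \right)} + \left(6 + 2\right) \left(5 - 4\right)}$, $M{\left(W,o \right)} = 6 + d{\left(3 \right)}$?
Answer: $210 \sqrt{5} \approx 469.57$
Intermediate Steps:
$M{\left(W,o \right)} = 12$ ($M{\left(W,o \right)} = 6 + 6 = 12$)
$L = 2 \sqrt{5}$ ($L = \sqrt{12 + \left(6 + 2\right) \left(5 - 4\right)} = \sqrt{12 + 8 \cdot 1} = \sqrt{12 + 8} = \sqrt{20} = 2 \sqrt{5} \approx 4.4721$)
$15 L 7 = 15 \cdot 2 \sqrt{5} \cdot 7 = 30 \sqrt{5} \cdot 7 = 210 \sqrt{5}$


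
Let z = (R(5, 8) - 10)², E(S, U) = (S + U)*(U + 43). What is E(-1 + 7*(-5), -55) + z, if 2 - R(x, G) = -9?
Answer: 1093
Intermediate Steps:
R(x, G) = 11 (R(x, G) = 2 - 1*(-9) = 2 + 9 = 11)
E(S, U) = (43 + U)*(S + U) (E(S, U) = (S + U)*(43 + U) = (43 + U)*(S + U))
z = 1 (z = (11 - 10)² = 1² = 1)
E(-1 + 7*(-5), -55) + z = ((-55)² + 43*(-1 + 7*(-5)) + 43*(-55) + (-1 + 7*(-5))*(-55)) + 1 = (3025 + 43*(-1 - 35) - 2365 + (-1 - 35)*(-55)) + 1 = (3025 + 43*(-36) - 2365 - 36*(-55)) + 1 = (3025 - 1548 - 2365 + 1980) + 1 = 1092 + 1 = 1093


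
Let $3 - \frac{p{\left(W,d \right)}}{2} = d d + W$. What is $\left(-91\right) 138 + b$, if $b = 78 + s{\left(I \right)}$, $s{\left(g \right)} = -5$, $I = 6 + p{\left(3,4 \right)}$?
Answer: $-12485$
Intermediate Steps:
$p{\left(W,d \right)} = 6 - 2 W - 2 d^{2}$ ($p{\left(W,d \right)} = 6 - 2 \left(d d + W\right) = 6 - 2 \left(d^{2} + W\right) = 6 - 2 \left(W + d^{2}\right) = 6 - \left(2 W + 2 d^{2}\right) = 6 - 2 W - 2 d^{2}$)
$I = -26$ ($I = 6 - 32 = -26$)
$b = 73$ ($b = 78 - 5 = 73$)
$\left(-91\right) 138 + b = \left(-91\right) 138 + 73 = -12558 + 73 = -12485$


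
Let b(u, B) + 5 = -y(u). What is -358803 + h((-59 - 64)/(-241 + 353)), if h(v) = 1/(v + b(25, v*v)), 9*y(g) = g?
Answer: -3210211449/8947 ≈ -3.5880e+5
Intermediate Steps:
y(g) = g/9
b(u, B) = -5 - u/9
h(v) = 1/(-70/9 + v) (h(v) = 1/(v + (-5 - ⅑*25)) = 1/(v + (-5 - 25/9)) = 1/(v - 70/9) = 1/(-70/9 + v))
-358803 + h((-59 - 64)/(-241 + 353)) = -358803 + 9/(-70 + 9*((-59 - 64)/(-241 + 353))) = -358803 + 9/(-70 + 9*(-123/112)) = -358803 + 9/(-70 - 1107/112) = -358803 + 9/(-8947/112) = -358803 + 9*(-112/8947) = -358803 - 1008/8947 = -3210211449/8947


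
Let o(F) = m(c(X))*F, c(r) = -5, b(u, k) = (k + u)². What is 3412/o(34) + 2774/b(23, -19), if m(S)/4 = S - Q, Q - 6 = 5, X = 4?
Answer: 93463/544 ≈ 171.81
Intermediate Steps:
Q = 11 (Q = 6 + 5 = 11)
m(S) = -44 + 4*S (m(S) = 4*(S - 1*11) = 4*(S - 11) = 4*(-11 + S) = -44 + 4*S)
o(F) = -64*F (o(F) = (-44 + 4*(-5))*F = (-44 - 20)*F = -64*F)
3412/o(34) + 2774/b(23, -19) = 3412/((-64*34)) + 2774/((-19 + 23)²) = 3412/(-2176) + 2774/(4²) = 3412*(-1/2176) + 2774/16 = -853/544 + 2774*(1/16) = -853/544 + 1387/8 = 93463/544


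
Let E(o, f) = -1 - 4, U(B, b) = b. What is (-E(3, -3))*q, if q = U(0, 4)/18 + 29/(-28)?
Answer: -1025/252 ≈ -4.0675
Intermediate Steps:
E(o, f) = -5
q = -205/252 (q = 4/18 + 29/(-28) = 4*(1/18) + 29*(-1/28) = 2/9 - 29/28 = -205/252 ≈ -0.81349)
(-E(3, -3))*q = -1*(-5)*(-205/252) = 5*(-205/252) = -1025/252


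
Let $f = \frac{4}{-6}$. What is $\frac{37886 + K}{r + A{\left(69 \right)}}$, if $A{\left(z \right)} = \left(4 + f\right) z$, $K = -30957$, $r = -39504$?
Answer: $- \frac{6929}{39274} \approx -0.17643$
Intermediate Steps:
$f = - \frac{2}{3}$ ($f = 4 \left(- \frac{1}{6}\right) = - \frac{2}{3} \approx -0.66667$)
$A{\left(z \right)} = \frac{10 z}{3}$ ($A{\left(z \right)} = \left(4 - \frac{2}{3}\right) z = \frac{10 z}{3}$)
$\frac{37886 + K}{r + A{\left(69 \right)}} = \frac{37886 - 30957}{-39504 + \frac{10}{3} \cdot 69} = \frac{6929}{-39504 + 230} = \frac{6929}{-39274} = 6929 \left(- \frac{1}{39274}\right) = - \frac{6929}{39274}$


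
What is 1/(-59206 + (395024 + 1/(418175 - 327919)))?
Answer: 90256/30309589409 ≈ 2.9778e-6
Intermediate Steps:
1/(-59206 + (395024 + 1/(418175 - 327919))) = 1/(-59206 + (395024 + 1/90256)) = 1/(-59206 + 35653286145/90256) = 1/(30309589409/90256) = 90256/30309589409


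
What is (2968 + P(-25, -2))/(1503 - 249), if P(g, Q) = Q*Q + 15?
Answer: 2987/1254 ≈ 2.3820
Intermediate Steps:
P(g, Q) = 15 + Q**2 (P(g, Q) = Q**2 + 15 = 15 + Q**2)
(2968 + P(-25, -2))/(1503 - 249) = (2968 + (15 + (-2)**2))/(1503 - 249) = (2968 + (15 + 4))/1254 = (2968 + 19)*(1/1254) = 2987*(1/1254) = 2987/1254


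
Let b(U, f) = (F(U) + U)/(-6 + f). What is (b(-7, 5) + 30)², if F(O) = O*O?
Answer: 144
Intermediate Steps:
F(O) = O²
b(U, f) = (U + U²)/(-6 + f) (b(U, f) = (U² + U)/(-6 + f) = (U + U²)/(-6 + f))
(b(-7, 5) + 30)² = (-7*(1 - 7)/(-6 + 5) + 30)² = (-7*(-6)/(-1) + 30)² = (-7*(-1)*(-6) + 30)² = (-42 + 30)² = (-12)² = 144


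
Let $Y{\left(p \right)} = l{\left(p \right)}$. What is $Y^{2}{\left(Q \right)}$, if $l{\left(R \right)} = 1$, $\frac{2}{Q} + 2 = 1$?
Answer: $1$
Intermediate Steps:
$Q = -2$ ($Q = \frac{2}{-2 + 1} = \frac{2}{-1} = 2 \left(-1\right) = -2$)
$Y{\left(p \right)} = 1$
$Y^{2}{\left(Q \right)} = 1^{2} = 1$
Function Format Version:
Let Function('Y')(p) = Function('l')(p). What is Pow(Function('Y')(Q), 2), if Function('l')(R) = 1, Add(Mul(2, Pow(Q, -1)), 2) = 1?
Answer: 1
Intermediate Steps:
Q = -2 (Q = Mul(2, Pow(Add(-2, 1), -1)) = Mul(2, Pow(-1, -1)) = Mul(2, -1) = -2)
Function('Y')(p) = 1
Pow(Function('Y')(Q), 2) = Pow(1, 2) = 1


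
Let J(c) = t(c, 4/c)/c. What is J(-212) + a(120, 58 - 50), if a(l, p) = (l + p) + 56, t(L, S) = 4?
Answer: 9751/53 ≈ 183.98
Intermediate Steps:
a(l, p) = 56 + l + p
J(c) = 4/c
J(-212) + a(120, 58 - 50) = 4/(-212) + (56 + 120 + (58 - 50)) = 4*(-1/212) + (56 + 120 + 8) = -1/53 + 184 = 9751/53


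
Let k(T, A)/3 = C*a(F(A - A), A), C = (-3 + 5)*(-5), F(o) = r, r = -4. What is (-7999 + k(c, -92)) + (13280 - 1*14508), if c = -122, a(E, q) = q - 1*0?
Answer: -6467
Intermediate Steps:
F(o) = -4
a(E, q) = q (a(E, q) = q + 0 = q)
C = -10 (C = 2*(-5) = -10)
k(T, A) = -30*A (k(T, A) = 3*(-10*A) = -30*A)
(-7999 + k(c, -92)) + (13280 - 1*14508) = (-7999 - 30*(-92)) + (13280 - 1*14508) = (-7999 + 2760) + (13280 - 14508) = -5239 - 1228 = -6467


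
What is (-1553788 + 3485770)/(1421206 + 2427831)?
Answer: 1931982/3849037 ≈ 0.50194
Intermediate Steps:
(-1553788 + 3485770)/(1421206 + 2427831) = 1931982/3849037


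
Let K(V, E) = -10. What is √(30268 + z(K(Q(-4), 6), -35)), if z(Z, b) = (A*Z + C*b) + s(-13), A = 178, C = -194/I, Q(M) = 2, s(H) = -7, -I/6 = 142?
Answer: √5167171686/426 ≈ 168.74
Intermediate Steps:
I = -852 (I = -6*142 = -852)
C = 97/426 (C = -194/(-852) = -194*(-1/852) = 97/426 ≈ 0.22770)
z(Z, b) = -7 + 178*Z + 97*b/426 (z(Z, b) = (178*Z + 97*b/426) - 7 = -7 + 178*Z + 97*b/426)
√(30268 + z(K(Q(-4), 6), -35)) = √(30268 + (-7 + 178*(-10) + (97/426)*(-35))) = √(30268 + (-7 - 1780 - 3395/426)) = √(30268 - 764657/426) = √(12129511/426) = √5167171686/426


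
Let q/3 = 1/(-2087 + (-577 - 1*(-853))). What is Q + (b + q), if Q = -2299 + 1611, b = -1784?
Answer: -4476795/1811 ≈ -2472.0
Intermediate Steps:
q = -3/1811 (q = 3/(-2087 + (-577 - 1*(-853))) = 3/(-2087 + (-577 + 853)) = 3/(-2087 + 276) = 3/(-1811) = 3*(-1/1811) = -3/1811 ≈ -0.0016565)
Q = -688
Q + (b + q) = -688 + (-1784 - 3/1811) = -688 - 3230827/1811 = -4476795/1811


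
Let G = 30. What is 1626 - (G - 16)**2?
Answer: 1430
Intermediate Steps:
1626 - (G - 16)**2 = 1626 - (30 - 16)**2 = 1626 - 1*14**2 = 1626 - 1*196 = 1626 - 196 = 1430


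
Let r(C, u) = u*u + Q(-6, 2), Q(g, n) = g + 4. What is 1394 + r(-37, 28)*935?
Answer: 732564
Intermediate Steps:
Q(g, n) = 4 + g
r(C, u) = -2 + u² (r(C, u) = u*u + (4 - 6) = u² - 2 = -2 + u²)
1394 + r(-37, 28)*935 = 1394 + (-2 + 28²)*935 = 1394 + (-2 + 784)*935 = 1394 + 782*935 = 1394 + 731170 = 732564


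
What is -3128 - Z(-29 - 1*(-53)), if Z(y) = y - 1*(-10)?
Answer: -3162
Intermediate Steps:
Z(y) = 10 + y (Z(y) = y + 10 = 10 + y)
-3128 - Z(-29 - 1*(-53)) = -3128 - (10 + (-29 - 1*(-53))) = -3128 - (10 + (-29 + 53)) = -3128 - (10 + 24) = -3128 - 1*34 = -3128 - 34 = -3162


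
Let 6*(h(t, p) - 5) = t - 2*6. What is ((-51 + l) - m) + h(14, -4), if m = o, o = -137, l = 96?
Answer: 562/3 ≈ 187.33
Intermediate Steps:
h(t, p) = 3 + t/6 (h(t, p) = 5 + (t - 2*6)/6 = 5 + (t - 12)/6 = 5 + (-12 + t)/6 = 5 + (-2 + t/6) = 3 + t/6)
m = -137
((-51 + l) - m) + h(14, -4) = ((-51 + 96) - 1*(-137)) + (3 + (⅙)*14) = (45 + 137) + (3 + 7/3) = 182 + 16/3 = 562/3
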